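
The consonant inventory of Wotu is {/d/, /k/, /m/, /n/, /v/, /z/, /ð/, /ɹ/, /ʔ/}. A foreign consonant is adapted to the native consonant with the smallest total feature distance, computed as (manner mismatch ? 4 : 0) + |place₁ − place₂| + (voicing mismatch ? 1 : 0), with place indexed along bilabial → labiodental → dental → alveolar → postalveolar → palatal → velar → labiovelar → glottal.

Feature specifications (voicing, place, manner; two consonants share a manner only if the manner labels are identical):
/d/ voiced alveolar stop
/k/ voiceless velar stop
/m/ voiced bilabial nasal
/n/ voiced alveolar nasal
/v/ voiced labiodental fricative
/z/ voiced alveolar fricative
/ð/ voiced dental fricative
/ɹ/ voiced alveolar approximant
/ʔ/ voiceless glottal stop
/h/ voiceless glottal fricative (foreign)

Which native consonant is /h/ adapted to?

/ʔ/ is closest: manner differs (fricative→stop, +4), place distance 0 (glottal→glottal), same voicing; total 4. Next closest is /k/ at distance 6.

ʔ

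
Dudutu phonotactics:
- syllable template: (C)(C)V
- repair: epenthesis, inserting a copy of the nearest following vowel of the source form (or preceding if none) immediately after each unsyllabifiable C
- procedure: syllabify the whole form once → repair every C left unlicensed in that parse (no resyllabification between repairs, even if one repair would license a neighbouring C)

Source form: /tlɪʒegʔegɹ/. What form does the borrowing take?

tlɪʒegʔegeɹe

Under (C)(C)V, the unsyllabifiable consonants are /g/, /ɹ/ (no codas are permitted; onsets may contain at most 2 consonants).
Inserting the epenthetic vowel yields /g/ → /ge/, /ɹ/ → /ɹe/.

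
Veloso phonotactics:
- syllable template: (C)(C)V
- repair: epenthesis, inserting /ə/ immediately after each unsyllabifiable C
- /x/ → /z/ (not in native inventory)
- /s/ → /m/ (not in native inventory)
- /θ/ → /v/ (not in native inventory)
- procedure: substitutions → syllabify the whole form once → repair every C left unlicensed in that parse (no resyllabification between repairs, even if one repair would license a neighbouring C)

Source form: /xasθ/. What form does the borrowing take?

Substitution: /x/ → /z/, /s/ → /m/, /θ/ → /v/, giving /zamv/.
Syllabifying with onset maximization leaves /m/, /v/ stranded (no codas are permitted; onsets may contain at most 2 consonants).
Inserting the epenthetic vowel yields /m/ → /mə/, /v/ → /və/.

zaməvə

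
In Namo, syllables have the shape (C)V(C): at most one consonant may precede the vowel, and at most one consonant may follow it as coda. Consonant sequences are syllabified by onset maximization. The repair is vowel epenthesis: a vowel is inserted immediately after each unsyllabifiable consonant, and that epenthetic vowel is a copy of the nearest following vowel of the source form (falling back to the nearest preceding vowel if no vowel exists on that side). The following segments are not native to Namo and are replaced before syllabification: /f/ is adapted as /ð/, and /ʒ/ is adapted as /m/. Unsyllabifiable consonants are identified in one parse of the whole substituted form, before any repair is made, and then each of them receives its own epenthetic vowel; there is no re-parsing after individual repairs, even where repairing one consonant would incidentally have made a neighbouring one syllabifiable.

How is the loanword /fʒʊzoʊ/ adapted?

Substitution: /f/ → /ð/, /ʒ/ → /m/, giving /ðmʊzoʊ/.
Syllabifying with onset maximization leaves /ð/ stranded (at most one coda consonant is licensed; onsets are limited to one consonant).
Each unlicensed consonant becomes the onset of a new syllable: /ð/ → /ðʊ/.

ðʊmʊzoʊ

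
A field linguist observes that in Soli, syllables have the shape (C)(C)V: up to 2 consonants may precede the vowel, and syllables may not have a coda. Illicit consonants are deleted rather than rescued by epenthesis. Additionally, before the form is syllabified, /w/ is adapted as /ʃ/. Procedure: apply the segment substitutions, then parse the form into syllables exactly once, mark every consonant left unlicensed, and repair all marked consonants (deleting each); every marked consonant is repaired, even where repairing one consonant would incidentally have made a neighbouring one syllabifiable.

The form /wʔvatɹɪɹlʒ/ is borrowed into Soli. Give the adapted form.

ʔvatɹɪ

Substitution: /w/ → /ʃ/, giving /ʃʔvatɹɪɹlʒ/.
The consonants /ʃ/, /ɹ/, /l/, /ʒ/ cannot be parsed into a legal (C)(C)V syllable (no codas are permitted; onsets may contain at most 2 consonants).
Deletion applies to /ʃ/, /ɹ/, /l/, /ʒ/.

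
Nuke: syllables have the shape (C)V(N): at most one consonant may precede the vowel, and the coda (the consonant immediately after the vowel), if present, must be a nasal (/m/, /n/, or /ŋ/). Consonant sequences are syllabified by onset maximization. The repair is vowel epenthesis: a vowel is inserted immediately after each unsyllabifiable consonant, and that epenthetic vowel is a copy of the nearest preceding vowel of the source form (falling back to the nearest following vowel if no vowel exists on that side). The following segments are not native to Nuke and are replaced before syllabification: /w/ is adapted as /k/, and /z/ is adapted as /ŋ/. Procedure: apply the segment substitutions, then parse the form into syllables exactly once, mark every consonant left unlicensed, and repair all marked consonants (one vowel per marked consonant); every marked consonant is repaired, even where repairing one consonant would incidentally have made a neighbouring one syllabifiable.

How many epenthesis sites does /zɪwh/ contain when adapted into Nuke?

2

After substitution the input is /ŋɪkh/.
The unsyllabifiable consonants are /k/, /h/; each receives one epenthetic vowel.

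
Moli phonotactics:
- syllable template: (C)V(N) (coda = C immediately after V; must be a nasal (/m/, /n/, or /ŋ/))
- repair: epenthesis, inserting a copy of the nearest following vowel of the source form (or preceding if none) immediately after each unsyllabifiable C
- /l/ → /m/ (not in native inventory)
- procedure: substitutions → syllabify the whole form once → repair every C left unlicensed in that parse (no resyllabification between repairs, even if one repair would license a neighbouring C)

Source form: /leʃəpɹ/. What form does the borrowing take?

meʃəpəɹə

Substitution: /l/ → /m/, giving /meʃəpɹ/.
Syllabifying with onset maximization leaves /p/, /ɹ/ stranded (only a nasal (/m/, /n/, or /ŋ/) is licensed in coda position; onsets are limited to one consonant).
Each unlicensed consonant becomes the onset of a new syllable: /p/ → /pə/, /ɹ/ → /ɹə/.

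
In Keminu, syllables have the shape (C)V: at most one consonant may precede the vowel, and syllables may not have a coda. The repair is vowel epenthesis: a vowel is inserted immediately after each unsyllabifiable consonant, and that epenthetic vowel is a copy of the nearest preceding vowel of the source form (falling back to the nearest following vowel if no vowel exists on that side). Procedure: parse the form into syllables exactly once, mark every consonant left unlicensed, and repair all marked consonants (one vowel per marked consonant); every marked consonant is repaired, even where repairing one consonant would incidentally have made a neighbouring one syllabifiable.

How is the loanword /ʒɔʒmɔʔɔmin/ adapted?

The consonants /ʒ/, /n/ cannot be parsed into a legal (C)V syllable (no codas are permitted; onsets are limited to one consonant).
Epenthesis after each stranded consonant: /ʒ/ → /ʒɔ/, /n/ → /ni/.

ʒɔʒɔmɔʔɔmini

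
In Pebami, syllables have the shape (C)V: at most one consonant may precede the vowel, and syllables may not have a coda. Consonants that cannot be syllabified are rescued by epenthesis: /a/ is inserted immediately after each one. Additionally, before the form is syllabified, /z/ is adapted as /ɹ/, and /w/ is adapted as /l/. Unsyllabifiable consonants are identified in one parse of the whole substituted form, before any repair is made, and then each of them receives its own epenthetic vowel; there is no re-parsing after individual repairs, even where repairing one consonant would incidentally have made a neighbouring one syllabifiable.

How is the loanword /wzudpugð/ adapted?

laɹudapugaða

Substitution: /w/ → /l/, /z/ → /ɹ/, giving /lɹudpugð/.
Under (C)V, the unsyllabifiable consonants are /l/, /d/, /g/, /ð/ (no codas are permitted; onsets are limited to one consonant).
Epenthesis after each stranded consonant: /l/ → /la/, /d/ → /da/, /g/ → /ga/, /ð/ → /ða/.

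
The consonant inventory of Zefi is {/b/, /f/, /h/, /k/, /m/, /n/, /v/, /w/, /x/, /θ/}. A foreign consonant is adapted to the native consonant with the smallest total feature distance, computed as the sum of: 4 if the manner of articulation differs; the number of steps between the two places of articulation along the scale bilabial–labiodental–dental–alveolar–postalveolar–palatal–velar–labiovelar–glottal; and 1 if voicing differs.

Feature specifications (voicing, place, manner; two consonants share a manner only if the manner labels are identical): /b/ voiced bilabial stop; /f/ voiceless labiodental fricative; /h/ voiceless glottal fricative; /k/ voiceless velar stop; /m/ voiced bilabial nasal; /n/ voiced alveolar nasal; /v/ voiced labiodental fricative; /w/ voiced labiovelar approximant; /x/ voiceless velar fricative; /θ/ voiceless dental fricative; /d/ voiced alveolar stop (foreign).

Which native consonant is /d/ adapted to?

/b/ is closest: same manner (stop), place distance 3 (alveolar→bilabial), same voicing; total 3. Next closest is /k/ at distance 4.

b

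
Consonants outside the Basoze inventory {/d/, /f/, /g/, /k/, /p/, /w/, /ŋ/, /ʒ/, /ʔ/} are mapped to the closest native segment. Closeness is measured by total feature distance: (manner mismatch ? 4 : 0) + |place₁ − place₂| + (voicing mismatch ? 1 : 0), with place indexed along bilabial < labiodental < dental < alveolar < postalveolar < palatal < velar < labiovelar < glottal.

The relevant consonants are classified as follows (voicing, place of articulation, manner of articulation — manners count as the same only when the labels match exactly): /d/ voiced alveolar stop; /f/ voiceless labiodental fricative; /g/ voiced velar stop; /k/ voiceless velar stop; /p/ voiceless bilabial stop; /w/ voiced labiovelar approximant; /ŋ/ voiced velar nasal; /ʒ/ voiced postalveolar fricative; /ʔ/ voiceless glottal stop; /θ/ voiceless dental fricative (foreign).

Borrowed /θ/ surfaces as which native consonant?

f

/f/ is closest: same manner (fricative), place distance 1 (dental→labiodental), same voicing; total 1. Next closest is /ʒ/ at distance 3.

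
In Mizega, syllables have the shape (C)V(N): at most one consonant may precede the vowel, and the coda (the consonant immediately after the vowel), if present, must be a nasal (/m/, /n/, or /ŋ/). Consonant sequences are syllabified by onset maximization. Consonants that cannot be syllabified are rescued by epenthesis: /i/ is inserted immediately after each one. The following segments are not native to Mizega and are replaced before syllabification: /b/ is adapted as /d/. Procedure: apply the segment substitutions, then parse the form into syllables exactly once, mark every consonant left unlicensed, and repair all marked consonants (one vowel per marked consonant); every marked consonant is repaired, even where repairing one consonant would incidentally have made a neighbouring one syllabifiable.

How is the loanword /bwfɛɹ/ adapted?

Substitution: /b/ → /d/, giving /dwfɛɹ/.
Under (C)V(N), the unsyllabifiable consonants are /d/, /w/, /ɹ/ (only a nasal (/m/, /n/, or /ŋ/) is licensed in coda position; onsets are limited to one consonant).
Epenthesis after each stranded consonant: /d/ → /di/, /w/ → /wi/, /ɹ/ → /ɹi/.

diwifɛɹi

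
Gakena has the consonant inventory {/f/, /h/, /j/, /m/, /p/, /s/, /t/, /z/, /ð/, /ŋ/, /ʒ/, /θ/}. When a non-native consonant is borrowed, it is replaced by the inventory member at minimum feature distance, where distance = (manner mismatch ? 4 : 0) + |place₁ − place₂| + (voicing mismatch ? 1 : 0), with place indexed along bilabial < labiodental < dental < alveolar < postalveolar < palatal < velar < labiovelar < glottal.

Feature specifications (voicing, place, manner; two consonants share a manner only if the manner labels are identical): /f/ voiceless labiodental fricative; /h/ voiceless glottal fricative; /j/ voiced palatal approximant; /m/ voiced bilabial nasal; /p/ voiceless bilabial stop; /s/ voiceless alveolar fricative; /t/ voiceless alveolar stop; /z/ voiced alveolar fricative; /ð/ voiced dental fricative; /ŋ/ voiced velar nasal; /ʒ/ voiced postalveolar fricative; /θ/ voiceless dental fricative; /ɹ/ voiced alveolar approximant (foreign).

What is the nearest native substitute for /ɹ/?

/j/ is closest: same manner (approximant), place distance 2 (alveolar→palatal), same voicing; total 2. Next closest is /z/ at distance 4.

j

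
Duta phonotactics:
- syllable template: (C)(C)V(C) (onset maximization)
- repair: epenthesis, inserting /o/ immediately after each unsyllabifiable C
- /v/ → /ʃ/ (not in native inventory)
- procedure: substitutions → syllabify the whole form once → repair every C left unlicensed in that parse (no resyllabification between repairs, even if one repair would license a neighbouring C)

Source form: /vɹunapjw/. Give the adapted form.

Substitution: /v/ → /ʃ/, giving /ʃɹunapjw/.
Under (C)(C)V(C), the unsyllabifiable consonants are /j/, /w/ (at most one coda consonant is licensed; onsets may contain at most 2 consonants).
Epenthesis after each stranded consonant: /j/ → /jo/, /w/ → /wo/.

ʃɹunapjowo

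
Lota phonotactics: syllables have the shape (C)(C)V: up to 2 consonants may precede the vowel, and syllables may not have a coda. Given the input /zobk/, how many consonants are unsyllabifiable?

Syllabifying with onset maximization leaves /b/, /k/ stranded (no codas are permitted; onsets may contain at most 2 consonants).

2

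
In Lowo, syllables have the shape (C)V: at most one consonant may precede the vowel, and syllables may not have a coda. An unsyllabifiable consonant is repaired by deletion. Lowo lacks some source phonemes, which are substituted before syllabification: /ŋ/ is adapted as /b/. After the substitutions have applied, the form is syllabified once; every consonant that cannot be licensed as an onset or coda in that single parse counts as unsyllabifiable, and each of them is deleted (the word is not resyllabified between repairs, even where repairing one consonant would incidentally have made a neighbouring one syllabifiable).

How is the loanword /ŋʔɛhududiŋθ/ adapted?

ʔɛhududi

Substitution: /ŋ/ → /b/, giving /bʔɛhududibθ/.
Syllabifying with onset maximization leaves /b/, /b/, /θ/ stranded (no codas are permitted; onsets are limited to one consonant).
Each unlicensed consonant is deleted: /b/, /b/, /θ/.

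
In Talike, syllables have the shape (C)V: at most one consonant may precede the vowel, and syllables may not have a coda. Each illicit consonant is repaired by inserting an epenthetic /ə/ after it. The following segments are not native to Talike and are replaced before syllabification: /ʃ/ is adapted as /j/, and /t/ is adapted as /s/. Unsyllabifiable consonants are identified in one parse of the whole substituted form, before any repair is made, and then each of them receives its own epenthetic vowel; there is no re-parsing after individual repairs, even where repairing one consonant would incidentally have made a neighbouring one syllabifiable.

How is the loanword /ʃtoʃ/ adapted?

jəsojə

Substitution: /ʃ/ → /j/, /t/ → /s/, giving /jsoj/.
Under (C)V, the unsyllabifiable consonants are /j/, /j/ (no codas are permitted; onsets are limited to one consonant).
Inserting the epenthetic vowel yields /j/ → /jə/, /j/ → /jə/.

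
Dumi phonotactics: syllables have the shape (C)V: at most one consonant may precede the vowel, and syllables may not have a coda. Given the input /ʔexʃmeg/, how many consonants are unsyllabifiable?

Syllabifying with onset maximization leaves /x/, /ʃ/, /g/ stranded (no codas are permitted; onsets are limited to one consonant).

3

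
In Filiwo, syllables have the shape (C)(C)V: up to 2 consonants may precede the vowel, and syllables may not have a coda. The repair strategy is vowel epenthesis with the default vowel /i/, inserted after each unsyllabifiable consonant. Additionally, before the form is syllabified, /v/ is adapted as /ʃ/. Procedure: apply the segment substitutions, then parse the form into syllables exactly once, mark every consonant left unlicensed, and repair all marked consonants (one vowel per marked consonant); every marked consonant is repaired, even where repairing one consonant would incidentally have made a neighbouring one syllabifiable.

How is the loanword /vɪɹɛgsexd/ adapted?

Substitution: /v/ → /ʃ/, giving /ʃɪɹɛgsexd/.
Syllabifying with onset maximization leaves /x/, /d/ stranded (no codas are permitted; onsets may contain at most 2 consonants).
Epenthesis after each stranded consonant: /x/ → /xi/, /d/ → /di/.

ʃɪɹɛgsexidi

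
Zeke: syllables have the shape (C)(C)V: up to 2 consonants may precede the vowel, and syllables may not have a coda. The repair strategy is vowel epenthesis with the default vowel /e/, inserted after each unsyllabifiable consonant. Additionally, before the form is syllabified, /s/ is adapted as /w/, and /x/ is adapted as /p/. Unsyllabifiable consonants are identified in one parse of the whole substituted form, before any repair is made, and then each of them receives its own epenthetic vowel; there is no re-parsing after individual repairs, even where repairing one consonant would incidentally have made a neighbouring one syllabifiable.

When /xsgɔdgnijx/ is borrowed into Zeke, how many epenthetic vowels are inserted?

After substitution the input is /pwgɔdgnijp/.
The unsyllabifiable consonants are /p/, /d/, /j/, /p/; each receives one epenthetic vowel.

4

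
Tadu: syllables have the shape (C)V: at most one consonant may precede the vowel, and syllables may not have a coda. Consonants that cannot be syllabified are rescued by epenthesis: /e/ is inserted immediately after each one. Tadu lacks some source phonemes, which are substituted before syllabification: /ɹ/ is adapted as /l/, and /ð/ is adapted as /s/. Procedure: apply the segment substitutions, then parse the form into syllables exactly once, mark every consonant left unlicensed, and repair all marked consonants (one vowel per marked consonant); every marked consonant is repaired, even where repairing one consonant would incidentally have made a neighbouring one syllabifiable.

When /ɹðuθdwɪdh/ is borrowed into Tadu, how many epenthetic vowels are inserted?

5

After substitution the input is /lsuθdwɪdh/.
The unsyllabifiable consonants are /l/, /θ/, /d/, /d/, /h/; each receives one epenthetic vowel.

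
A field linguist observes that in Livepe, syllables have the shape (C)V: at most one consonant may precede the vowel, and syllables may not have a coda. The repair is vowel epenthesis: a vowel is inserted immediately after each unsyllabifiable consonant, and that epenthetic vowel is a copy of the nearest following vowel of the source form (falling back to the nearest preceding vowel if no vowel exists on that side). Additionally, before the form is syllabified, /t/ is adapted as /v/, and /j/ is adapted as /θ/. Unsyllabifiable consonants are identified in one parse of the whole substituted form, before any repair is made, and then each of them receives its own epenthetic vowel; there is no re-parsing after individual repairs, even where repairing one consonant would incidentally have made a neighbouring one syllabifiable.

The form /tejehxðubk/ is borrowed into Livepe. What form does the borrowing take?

Substitution: /t/ → /v/, /j/ → /θ/, giving /veθehxðubk/.
The consonants /h/, /x/, /b/, /k/ cannot be parsed into a legal (C)V syllable (no codas are permitted; onsets are limited to one consonant).
Each unlicensed consonant becomes the onset of a new syllable: /h/ → /hu/, /x/ → /xu/, /b/ → /bu/, /k/ → /ku/.

veθehuxuðubuku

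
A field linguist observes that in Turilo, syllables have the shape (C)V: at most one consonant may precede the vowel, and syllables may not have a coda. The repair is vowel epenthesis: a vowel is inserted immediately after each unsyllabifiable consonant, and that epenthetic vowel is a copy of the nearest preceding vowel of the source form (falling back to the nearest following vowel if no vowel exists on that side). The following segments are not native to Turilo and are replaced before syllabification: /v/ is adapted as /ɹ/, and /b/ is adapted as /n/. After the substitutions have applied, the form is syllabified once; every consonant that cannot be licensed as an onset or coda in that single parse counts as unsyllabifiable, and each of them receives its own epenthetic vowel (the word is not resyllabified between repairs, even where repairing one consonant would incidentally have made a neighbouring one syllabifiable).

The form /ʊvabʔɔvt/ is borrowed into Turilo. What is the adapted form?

Substitution: /v/ → /ɹ/, /b/ → /n/, giving /ʊɹanʔɔɹt/.
The consonants /n/, /ɹ/, /t/ cannot be parsed into a legal (C)V syllable (no codas are permitted; onsets are limited to one consonant).
Each unlicensed consonant becomes the onset of a new syllable: /n/ → /na/, /ɹ/ → /ɹɔ/, /t/ → /tɔ/.

ʊɹanaʔɔɹɔtɔ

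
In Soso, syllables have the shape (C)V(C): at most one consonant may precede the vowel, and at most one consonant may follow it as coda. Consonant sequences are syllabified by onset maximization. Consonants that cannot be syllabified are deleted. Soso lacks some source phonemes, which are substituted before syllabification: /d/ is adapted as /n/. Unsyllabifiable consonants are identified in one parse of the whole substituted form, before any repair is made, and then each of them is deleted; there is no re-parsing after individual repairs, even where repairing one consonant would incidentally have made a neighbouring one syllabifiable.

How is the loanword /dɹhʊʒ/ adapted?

hʊʒ

Substitution: /d/ → /n/, giving /nɹhʊʒ/.
The consonants /n/, /ɹ/ cannot be parsed into a legal (C)V(C) syllable (at most one coda consonant is licensed; onsets are limited to one consonant).
Each unlicensed consonant is deleted: /n/, /ɹ/.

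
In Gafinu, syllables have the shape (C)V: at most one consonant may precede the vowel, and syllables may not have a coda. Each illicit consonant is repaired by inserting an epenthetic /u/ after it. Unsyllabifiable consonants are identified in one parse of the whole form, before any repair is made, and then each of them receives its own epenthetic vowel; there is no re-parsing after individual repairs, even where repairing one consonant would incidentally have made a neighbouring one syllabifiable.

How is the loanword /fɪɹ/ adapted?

fɪɹu

The consonants /ɹ/ cannot be parsed into a legal (C)V syllable (no codas are permitted; onsets are limited to one consonant).
Inserting the epenthetic vowel yields /ɹ/ → /ɹu/.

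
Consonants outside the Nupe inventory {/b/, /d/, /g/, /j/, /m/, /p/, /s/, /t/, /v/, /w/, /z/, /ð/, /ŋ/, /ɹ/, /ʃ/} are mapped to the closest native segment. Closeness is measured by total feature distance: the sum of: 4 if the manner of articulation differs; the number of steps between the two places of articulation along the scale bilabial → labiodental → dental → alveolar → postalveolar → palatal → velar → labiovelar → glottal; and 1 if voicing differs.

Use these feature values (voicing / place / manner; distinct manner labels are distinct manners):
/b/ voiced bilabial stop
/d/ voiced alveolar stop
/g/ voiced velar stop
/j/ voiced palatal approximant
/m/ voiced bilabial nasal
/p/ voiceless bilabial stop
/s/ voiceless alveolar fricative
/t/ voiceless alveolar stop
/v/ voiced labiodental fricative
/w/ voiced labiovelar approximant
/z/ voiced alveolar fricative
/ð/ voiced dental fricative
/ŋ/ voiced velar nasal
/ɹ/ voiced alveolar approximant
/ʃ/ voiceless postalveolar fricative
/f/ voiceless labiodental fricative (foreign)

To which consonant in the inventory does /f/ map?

v

/v/ is closest: same manner (fricative), place distance 0 (labiodental→labiodental), voicing differs (+1); total 1. Next closest is /s/ at distance 2.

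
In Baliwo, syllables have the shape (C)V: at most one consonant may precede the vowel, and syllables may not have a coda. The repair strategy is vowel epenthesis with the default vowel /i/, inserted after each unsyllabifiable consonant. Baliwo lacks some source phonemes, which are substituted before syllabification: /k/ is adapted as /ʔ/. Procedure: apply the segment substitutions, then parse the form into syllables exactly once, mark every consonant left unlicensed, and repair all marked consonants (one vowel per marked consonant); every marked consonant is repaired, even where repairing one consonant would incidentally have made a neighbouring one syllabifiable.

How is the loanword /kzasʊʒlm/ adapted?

Substitution: /k/ → /ʔ/, giving /ʔzasʊʒlm/.
The consonants /ʔ/, /ʒ/, /l/, /m/ cannot be parsed into a legal (C)V syllable (no codas are permitted; onsets are limited to one consonant).
Each unlicensed consonant becomes the onset of a new syllable: /ʔ/ → /ʔi/, /ʒ/ → /ʒi/, /l/ → /li/, /m/ → /mi/.

ʔizasʊʒilimi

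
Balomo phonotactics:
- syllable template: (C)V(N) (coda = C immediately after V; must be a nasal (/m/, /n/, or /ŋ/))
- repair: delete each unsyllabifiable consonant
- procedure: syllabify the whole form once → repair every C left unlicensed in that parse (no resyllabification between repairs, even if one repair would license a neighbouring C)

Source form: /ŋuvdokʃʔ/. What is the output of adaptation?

The consonants /v/, /k/, /ʃ/, /ʔ/ cannot be parsed into a legal (C)V(N) syllable (only a nasal (/m/, /n/, or /ŋ/) is licensed in coda position; onsets are limited to one consonant).
Deleting the stranded consonants removes /v/, /k/, /ʃ/, /ʔ/.

ŋudo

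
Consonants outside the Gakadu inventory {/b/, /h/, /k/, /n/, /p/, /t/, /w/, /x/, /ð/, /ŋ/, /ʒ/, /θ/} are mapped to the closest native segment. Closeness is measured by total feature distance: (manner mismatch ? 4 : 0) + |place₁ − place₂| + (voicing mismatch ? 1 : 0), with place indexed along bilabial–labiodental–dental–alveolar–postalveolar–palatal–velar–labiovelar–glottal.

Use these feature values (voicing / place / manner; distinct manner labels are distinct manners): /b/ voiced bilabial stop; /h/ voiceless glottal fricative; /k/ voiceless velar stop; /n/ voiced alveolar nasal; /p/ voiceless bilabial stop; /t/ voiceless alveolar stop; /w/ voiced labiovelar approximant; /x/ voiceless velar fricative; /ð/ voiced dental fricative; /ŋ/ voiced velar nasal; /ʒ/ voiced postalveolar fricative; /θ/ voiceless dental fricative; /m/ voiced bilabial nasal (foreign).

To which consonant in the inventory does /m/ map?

/n/ is closest: same manner (nasal), place distance 3 (bilabial→alveolar), same voicing; total 3. Next closest is /b/ at distance 4.

n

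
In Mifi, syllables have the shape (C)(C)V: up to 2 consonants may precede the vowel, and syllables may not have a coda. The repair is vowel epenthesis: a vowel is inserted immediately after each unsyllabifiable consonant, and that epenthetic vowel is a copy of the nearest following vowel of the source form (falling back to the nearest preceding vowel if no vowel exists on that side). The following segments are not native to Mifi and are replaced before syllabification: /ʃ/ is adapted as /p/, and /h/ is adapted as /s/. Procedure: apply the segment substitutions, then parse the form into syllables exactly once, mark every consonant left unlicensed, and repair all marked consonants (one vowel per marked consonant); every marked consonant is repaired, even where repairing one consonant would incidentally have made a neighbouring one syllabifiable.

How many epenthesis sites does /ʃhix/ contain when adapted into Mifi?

After substitution the input is /psix/.
The unsyllabifiable consonants are /x/; each receives one epenthetic vowel.

1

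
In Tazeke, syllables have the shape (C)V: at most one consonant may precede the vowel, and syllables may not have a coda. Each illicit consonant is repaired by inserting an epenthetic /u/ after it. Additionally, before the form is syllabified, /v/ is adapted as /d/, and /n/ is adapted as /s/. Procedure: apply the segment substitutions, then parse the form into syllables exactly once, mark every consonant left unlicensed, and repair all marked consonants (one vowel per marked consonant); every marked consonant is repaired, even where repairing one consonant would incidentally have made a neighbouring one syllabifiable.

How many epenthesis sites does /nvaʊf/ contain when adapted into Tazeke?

After substitution the input is /sdaʊf/.
The unsyllabifiable consonants are /s/, /f/; each receives one epenthetic vowel.

2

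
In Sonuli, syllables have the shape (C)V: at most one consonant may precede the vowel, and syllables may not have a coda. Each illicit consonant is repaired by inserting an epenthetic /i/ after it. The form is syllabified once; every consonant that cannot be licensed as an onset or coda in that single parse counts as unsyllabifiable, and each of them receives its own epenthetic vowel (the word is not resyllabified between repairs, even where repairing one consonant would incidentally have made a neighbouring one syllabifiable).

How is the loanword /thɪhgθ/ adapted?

tihɪhigiθi

The consonants /t/, /h/, /g/, /θ/ cannot be parsed into a legal (C)V syllable (no codas are permitted; onsets are limited to one consonant).
Epenthesis after each stranded consonant: /t/ → /ti/, /h/ → /hi/, /g/ → /gi/, /θ/ → /θi/.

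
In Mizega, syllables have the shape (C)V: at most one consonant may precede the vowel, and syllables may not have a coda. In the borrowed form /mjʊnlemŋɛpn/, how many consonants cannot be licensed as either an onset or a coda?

5

The consonants /m/, /n/, /m/, /p/, /n/ cannot be parsed into a legal (C)V syllable (no codas are permitted; onsets are limited to one consonant).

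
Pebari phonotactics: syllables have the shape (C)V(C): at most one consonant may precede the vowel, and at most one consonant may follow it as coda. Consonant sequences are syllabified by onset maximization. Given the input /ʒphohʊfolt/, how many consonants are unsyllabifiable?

3

The consonants /ʒ/, /p/, /t/ cannot be parsed into a legal (C)V(C) syllable (at most one coda consonant is licensed; onsets are limited to one consonant).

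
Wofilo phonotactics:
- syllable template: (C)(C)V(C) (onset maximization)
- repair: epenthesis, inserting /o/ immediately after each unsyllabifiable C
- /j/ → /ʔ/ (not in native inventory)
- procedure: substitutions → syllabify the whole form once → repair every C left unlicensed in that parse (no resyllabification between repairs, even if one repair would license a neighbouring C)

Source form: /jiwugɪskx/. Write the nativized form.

ʔiwugɪskoxo

Substitution: /j/ → /ʔ/, giving /ʔiwugɪskx/.
The consonants /k/, /x/ cannot be parsed into a legal (C)(C)V(C) syllable (at most one coda consonant is licensed; onsets may contain at most 2 consonants).
Each unlicensed consonant becomes the onset of a new syllable: /k/ → /ko/, /x/ → /xo/.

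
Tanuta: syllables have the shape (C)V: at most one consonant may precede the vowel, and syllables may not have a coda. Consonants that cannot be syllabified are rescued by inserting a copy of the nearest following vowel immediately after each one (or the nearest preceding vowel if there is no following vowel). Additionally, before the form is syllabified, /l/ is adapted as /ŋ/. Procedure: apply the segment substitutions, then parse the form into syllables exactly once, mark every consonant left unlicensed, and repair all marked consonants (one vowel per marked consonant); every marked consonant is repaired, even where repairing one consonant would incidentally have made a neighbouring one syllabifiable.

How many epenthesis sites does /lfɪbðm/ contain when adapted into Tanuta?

After substitution the input is /ŋfɪbðm/.
The unsyllabifiable consonants are /ŋ/, /b/, /ð/, /m/; each receives one epenthetic vowel.

4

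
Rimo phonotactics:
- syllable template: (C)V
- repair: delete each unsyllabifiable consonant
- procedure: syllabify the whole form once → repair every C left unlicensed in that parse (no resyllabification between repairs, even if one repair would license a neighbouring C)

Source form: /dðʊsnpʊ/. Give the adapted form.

Syllabifying with onset maximization leaves /d/, /s/, /n/ stranded (no codas are permitted; onsets are limited to one consonant).
Deleting the stranded consonants removes /d/, /s/, /n/.

ðʊpʊ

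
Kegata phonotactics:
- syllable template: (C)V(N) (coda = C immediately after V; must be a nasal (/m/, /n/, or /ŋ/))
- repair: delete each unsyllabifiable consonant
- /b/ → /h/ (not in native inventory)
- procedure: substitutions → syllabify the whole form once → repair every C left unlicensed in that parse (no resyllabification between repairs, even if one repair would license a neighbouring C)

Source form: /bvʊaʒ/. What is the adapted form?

vʊa

Substitution: /b/ → /h/, giving /hvʊaʒ/.
Under (C)V(N), the unsyllabifiable consonants are /h/, /ʒ/ (only a nasal (/m/, /n/, or /ŋ/) is licensed in coda position; onsets are limited to one consonant).
Deleting the stranded consonants removes /h/, /ʒ/.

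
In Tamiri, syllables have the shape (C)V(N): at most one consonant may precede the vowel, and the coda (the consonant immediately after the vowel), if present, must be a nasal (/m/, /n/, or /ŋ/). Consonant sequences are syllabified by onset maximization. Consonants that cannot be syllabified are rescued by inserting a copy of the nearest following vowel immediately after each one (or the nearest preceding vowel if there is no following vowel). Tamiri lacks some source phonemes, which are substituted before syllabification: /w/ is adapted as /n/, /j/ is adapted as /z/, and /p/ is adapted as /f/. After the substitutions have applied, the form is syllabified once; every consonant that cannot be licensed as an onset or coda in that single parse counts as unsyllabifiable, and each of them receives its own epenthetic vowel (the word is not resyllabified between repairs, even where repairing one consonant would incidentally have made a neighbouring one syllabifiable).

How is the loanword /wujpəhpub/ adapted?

nuzəfəhufubu

Substitution: /w/ → /n/, /j/ → /z/, /p/ → /f/, giving /nuzfəhfub/.
The consonants /z/, /h/, /b/ cannot be parsed into a legal (C)V(N) syllable (only a nasal (/m/, /n/, or /ŋ/) is licensed in coda position; onsets are limited to one consonant).
Inserting the epenthetic vowel yields /z/ → /zə/, /h/ → /hu/, /b/ → /bu/.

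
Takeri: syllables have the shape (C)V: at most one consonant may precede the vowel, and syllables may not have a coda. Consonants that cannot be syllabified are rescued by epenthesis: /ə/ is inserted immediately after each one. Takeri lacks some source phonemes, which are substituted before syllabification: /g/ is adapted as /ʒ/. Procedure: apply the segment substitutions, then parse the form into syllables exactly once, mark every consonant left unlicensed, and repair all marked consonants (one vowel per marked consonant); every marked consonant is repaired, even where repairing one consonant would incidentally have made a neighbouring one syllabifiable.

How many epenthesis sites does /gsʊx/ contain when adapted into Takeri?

After substitution the input is /ʒsʊx/.
The unsyllabifiable consonants are /ʒ/, /x/; each receives one epenthetic vowel.

2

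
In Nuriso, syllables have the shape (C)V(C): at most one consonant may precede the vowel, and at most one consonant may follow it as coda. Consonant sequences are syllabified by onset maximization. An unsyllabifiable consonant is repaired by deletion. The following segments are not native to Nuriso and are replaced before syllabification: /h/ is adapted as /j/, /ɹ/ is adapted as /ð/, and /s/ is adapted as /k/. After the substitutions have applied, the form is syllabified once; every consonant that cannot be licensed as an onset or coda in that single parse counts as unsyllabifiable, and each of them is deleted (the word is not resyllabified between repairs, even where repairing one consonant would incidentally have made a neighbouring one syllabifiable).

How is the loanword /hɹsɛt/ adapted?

kɛt

Substitution: /h/ → /j/, /ɹ/ → /ð/, /s/ → /k/, giving /jðkɛt/.
The consonants /j/, /ð/ cannot be parsed into a legal (C)V(C) syllable (at most one coda consonant is licensed; onsets are limited to one consonant).
Deleting the stranded consonants removes /j/, /ð/.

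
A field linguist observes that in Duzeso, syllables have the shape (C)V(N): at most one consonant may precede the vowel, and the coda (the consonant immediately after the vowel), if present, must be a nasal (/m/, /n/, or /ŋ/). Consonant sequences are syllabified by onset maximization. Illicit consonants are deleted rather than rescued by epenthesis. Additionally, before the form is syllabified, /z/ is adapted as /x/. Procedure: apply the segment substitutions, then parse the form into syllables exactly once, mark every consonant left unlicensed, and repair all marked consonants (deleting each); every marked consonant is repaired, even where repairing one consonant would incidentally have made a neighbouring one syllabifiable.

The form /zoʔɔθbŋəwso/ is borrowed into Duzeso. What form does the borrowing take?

Substitution: /z/ → /x/, giving /xoʔɔθbŋəwso/.
Under (C)V(N), the unsyllabifiable consonants are /θ/, /b/, /w/ (only a nasal (/m/, /n/, or /ŋ/) is licensed in coda position; onsets are limited to one consonant).
Deleting the stranded consonants removes /θ/, /b/, /w/.

xoʔɔŋəso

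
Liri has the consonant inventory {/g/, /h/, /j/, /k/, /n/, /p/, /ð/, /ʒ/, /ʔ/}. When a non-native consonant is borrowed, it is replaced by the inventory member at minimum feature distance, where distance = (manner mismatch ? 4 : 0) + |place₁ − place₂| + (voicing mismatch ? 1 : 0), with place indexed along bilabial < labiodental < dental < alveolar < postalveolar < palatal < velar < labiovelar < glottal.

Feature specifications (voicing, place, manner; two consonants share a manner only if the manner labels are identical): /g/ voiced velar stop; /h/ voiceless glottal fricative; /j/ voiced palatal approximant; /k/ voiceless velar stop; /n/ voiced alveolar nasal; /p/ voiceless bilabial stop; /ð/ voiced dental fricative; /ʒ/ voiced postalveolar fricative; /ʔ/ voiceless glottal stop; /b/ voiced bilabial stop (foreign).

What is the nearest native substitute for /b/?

/p/ is closest: same manner (stop), place distance 0 (bilabial→bilabial), voicing differs (+1); total 1. Next closest is /g/ at distance 6.

p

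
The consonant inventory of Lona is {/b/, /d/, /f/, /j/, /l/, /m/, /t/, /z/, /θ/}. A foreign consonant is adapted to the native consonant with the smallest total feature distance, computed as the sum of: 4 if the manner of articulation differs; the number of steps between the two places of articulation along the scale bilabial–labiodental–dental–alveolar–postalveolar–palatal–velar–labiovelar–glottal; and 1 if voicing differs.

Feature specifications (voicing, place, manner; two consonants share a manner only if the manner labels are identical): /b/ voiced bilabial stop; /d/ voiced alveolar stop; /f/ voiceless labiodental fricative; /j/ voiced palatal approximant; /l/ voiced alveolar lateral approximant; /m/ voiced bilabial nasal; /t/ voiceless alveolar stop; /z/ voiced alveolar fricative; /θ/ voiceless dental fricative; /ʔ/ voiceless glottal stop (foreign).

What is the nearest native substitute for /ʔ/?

t

/t/ is closest: same manner (stop), place distance 5 (glottal→alveolar), same voicing; total 5. Next closest is /d/ at distance 6.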